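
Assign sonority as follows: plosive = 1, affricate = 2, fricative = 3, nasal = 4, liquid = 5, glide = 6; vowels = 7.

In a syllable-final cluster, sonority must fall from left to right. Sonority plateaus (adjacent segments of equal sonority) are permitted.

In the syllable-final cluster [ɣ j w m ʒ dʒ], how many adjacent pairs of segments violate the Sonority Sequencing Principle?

/ɣ/: fricative = 3.
/j/: glide = 6.
/w/: glide = 6.
/m/: nasal = 4.
/ʒ/: fricative = 3.
/dʒ/: affricate = 2.
/ɣ/→/j/: 3→6 (does not fall) — violation.
/j/→/w/: 6→6 (plateau, allowed) — ok.
/w/→/m/: 6→4 (falls) — ok.
/m/→/ʒ/: 4→3 (falls) — ok.
/ʒ/→/dʒ/: 3→2 (falls) — ok.

1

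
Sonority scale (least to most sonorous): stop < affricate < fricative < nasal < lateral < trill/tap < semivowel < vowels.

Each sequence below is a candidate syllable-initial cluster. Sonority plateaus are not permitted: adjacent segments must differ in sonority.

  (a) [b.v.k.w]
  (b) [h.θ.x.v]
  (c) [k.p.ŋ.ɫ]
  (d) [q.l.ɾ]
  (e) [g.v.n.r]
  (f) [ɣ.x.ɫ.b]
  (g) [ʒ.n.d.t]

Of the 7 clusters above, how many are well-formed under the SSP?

(a) [b.v.k.w]: profile 1-3-1-7 — violates.
(b) [h.θ.x.v]: profile 3-3-3-3 — violates.
(c) [k.p.ŋ.ɫ]: profile 1-1-4-5 — violates.
(d) [q.l.ɾ]: profile 1-5-6 — obeys.
(e) [g.v.n.r]: profile 1-3-4-6 — obeys.
(f) [ɣ.x.ɫ.b]: profile 3-3-5-1 — violates.
(g) [ʒ.n.d.t]: profile 3-4-1-1 — violates.

2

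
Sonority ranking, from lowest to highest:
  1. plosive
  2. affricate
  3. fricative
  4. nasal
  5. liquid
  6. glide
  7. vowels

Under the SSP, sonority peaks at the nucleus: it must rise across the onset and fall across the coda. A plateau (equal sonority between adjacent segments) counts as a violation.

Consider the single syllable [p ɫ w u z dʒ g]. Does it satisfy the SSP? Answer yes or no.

yes

Onset: /p/ is a plosive (sonority 1), /ɫ/ is a liquid (sonority 5), /w/ is a glide (sonority 6); then the nucleus /u/ (sonority 7).
Onset profile 1-5-6-7 — rises to the nucleus.
Coda: /z/ is a fricative (sonority 3), /dʒ/ is an affricate (sonority 2), /g/ is a plosive (sonority 1).
Coda profile 7-3-2-1 — falls from the nucleus.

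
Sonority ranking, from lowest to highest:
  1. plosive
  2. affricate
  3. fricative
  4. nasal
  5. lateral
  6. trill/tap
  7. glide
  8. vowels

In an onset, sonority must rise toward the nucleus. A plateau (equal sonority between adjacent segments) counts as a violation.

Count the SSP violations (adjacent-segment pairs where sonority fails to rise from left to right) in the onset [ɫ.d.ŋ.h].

2

/ɫ/ is a lateral (sonority 5).
/d/ is a plosive (sonority 1).
/ŋ/ is a nasal (sonority 4).
/h/ is a fricative (sonority 3).
/ɫ/→/d/: 5→1 (does not rise) — violation.
/d/→/ŋ/: 1→4 (rises) — ok.
/ŋ/→/h/: 4→3 (does not rise) — violation.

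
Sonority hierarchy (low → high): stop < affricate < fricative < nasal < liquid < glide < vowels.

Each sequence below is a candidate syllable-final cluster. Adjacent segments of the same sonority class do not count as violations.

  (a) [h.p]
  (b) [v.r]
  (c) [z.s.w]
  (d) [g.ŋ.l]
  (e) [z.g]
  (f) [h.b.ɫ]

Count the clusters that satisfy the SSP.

2

(a) sonority 3-1: well-formed.
(b) sonority 3-5: ill-formed.
(c) sonority 3-3-6: ill-formed.
(d) sonority 1-4-5: ill-formed.
(e) sonority 3-1: well-formed.
(f) sonority 3-1-5: ill-formed.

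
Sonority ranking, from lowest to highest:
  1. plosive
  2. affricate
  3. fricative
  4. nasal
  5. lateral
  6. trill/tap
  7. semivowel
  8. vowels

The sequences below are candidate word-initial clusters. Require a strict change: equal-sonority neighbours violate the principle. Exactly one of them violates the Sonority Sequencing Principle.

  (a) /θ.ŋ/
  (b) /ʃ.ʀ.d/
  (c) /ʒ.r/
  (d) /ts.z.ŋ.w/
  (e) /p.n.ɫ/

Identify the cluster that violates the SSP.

b

(a) sonority 3-4: well-formed.
(b) sonority 3-6-1: ill-formed.
(c) sonority 3-6: well-formed.
(d) sonority 2-3-4-7: well-formed.
(e) sonority 1-4-5: well-formed.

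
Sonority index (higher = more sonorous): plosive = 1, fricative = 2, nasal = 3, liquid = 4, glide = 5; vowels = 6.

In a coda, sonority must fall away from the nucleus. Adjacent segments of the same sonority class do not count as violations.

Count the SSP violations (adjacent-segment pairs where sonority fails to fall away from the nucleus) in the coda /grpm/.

2

/g/ — plosive, sonority 1.
/r/ — liquid, sonority 4.
/p/ — plosive, sonority 1.
/m/ — nasal, sonority 3.
/g/→/r/: 1→4 (does not fall) — violation.
/r/→/p/: 4→1 (falls) — ok.
/p/→/m/: 1→3 (does not fall) — violation.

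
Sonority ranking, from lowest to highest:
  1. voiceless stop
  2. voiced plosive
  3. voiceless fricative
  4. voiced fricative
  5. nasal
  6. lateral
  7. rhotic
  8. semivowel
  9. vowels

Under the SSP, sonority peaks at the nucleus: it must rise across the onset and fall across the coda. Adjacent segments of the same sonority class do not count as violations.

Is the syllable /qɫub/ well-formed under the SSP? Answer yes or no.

Onset: /q/ is a voiceless stop (sonority 1), /ɫ/ is a lateral (sonority 6); then the nucleus /u/ (sonority 9).
Onset profile 1-6-9 — rises to the nucleus.
Coda: /b/ is a voiced plosive (sonority 2).
Coda profile 9-2 — falls from the nucleus.

yes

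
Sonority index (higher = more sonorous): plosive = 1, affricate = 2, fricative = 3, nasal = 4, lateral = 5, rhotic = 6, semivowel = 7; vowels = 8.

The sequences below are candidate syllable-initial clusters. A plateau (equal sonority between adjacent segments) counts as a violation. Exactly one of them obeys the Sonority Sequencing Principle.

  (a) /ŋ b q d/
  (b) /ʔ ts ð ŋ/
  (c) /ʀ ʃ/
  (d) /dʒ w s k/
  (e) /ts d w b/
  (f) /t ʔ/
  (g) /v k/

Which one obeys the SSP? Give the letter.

(a) sonority 4-1-1-1: ill-formed.
(b) sonority 1-2-3-4: well-formed.
(c) sonority 6-3: ill-formed.
(d) sonority 2-7-3-1: ill-formed.
(e) sonority 2-1-7-1: ill-formed.
(f) sonority 1-1: ill-formed.
(g) sonority 3-1: ill-formed.

b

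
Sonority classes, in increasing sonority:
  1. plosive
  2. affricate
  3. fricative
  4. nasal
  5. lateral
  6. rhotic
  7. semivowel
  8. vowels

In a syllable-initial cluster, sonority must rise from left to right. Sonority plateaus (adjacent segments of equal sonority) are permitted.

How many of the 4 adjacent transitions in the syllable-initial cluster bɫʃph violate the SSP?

/b/: plosive = 1.
/ɫ/: lateral = 5.
/ʃ/: fricative = 3.
/p/: plosive = 1.
/h/: fricative = 3.
/b/→/ɫ/: 1→5 (rises) — ok.
/ɫ/→/ʃ/: 5→3 (does not rise) — violation.
/ʃ/→/p/: 3→1 (does not rise) — violation.
/p/→/h/: 1→3 (rises) — ok.

2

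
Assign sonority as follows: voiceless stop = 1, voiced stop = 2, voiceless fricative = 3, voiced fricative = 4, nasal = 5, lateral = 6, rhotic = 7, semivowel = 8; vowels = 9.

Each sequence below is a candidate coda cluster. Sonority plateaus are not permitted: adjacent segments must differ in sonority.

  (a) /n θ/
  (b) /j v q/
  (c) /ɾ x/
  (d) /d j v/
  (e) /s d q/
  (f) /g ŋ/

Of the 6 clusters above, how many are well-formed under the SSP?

(a) sonority 5-3: well-formed.
(b) sonority 8-4-1: well-formed.
(c) sonority 7-3: well-formed.
(d) sonority 2-8-4: ill-formed.
(e) sonority 3-2-1: well-formed.
(f) sonority 2-5: ill-formed.

4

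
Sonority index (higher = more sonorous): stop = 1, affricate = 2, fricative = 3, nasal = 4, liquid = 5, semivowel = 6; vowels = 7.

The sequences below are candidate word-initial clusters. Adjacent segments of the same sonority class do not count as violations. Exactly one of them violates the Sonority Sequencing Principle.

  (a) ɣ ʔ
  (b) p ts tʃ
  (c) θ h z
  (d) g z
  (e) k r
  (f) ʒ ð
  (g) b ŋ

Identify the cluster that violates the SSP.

a

(a) ɣ ʔ: profile 3-1 — violates.
(b) p ts tʃ: profile 1-2-2 — obeys.
(c) θ h z: profile 3-3-3 — obeys.
(d) g z: profile 1-3 — obeys.
(e) k r: profile 1-5 — obeys.
(f) ʒ ð: profile 3-3 — obeys.
(g) b ŋ: profile 1-4 — obeys.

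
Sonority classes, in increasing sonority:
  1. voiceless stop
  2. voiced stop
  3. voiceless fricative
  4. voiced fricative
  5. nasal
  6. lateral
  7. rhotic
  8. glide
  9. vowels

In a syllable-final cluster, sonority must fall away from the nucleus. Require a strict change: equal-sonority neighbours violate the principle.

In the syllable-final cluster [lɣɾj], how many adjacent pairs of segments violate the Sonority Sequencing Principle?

/l/ — lateral, sonority 6.
/ɣ/ — voiced fricative, sonority 4.
/ɾ/ — rhotic, sonority 7.
/j/ — glide, sonority 8.
/l/→/ɣ/: 6→4 (falls) — ok.
/ɣ/→/ɾ/: 4→7 (does not fall) — violation.
/ɾ/→/j/: 7→8 (does not fall) — violation.

2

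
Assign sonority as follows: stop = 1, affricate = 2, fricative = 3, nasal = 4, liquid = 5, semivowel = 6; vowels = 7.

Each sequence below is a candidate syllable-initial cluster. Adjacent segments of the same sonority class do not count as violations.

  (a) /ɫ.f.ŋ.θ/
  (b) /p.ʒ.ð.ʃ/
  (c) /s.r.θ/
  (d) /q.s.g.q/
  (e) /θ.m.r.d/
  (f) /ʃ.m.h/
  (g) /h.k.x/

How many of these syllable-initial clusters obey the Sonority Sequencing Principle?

(a) /ɫ.f.ŋ.θ/: profile 5-3-4-3 — violates.
(b) /p.ʒ.ð.ʃ/: profile 1-3-3-3 — obeys.
(c) /s.r.θ/: profile 3-5-3 — violates.
(d) /q.s.g.q/: profile 1-3-1-1 — violates.
(e) /θ.m.r.d/: profile 3-4-5-1 — violates.
(f) /ʃ.m.h/: profile 3-4-3 — violates.
(g) /h.k.x/: profile 3-1-3 — violates.

1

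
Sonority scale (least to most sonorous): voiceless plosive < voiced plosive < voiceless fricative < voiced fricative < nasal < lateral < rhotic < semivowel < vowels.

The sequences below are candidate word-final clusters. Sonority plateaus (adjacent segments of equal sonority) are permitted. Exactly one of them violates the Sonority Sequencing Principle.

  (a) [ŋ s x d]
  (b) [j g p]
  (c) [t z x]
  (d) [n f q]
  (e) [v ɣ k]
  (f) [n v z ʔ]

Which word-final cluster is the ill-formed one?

(a) [ŋ s x d]: profile 5-3-3-2 — obeys.
(b) [j g p]: profile 8-2-1 — obeys.
(c) [t z x]: profile 1-4-3 — violates.
(d) [n f q]: profile 5-3-1 — obeys.
(e) [v ɣ k]: profile 4-4-1 — obeys.
(f) [n v z ʔ]: profile 5-4-4-1 — obeys.

c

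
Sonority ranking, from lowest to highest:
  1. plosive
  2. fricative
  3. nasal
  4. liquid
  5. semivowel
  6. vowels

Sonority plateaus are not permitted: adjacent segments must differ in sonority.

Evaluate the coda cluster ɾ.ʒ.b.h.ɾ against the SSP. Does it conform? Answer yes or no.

no

/ɾ/ — liquid, sonority 4.
/ʒ/ — fricative, sonority 2.
/b/ — plosive, sonority 1.
/h/ — fricative, sonority 2.
/ɾ/ — liquid, sonority 4.
The profile is 4-2-1-2-4. Between /b/ (1) and /h/ (2) sonority does not fall, so the cluster violates the SSP.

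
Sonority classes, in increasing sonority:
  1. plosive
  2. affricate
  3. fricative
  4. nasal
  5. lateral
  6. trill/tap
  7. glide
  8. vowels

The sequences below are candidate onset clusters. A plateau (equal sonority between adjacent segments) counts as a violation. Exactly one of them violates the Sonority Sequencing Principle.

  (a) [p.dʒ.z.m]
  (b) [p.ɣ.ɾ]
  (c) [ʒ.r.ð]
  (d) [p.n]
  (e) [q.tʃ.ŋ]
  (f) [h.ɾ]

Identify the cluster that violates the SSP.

c

(a) 1-2-3-4 → obeys
(b) 1-3-6 → obeys
(c) 3-6-3 → violates
(d) 1-4 → obeys
(e) 1-2-4 → obeys
(f) 3-6 → obeys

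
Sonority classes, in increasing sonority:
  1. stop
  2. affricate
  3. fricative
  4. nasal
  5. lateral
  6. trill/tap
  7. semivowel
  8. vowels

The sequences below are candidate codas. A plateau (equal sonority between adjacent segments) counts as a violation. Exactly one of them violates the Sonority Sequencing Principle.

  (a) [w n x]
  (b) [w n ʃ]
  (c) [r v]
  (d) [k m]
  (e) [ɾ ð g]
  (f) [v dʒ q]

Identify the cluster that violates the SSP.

d

(a) [w n x]: profile 7-4-3 — obeys.
(b) [w n ʃ]: profile 7-4-3 — obeys.
(c) [r v]: profile 6-3 — obeys.
(d) [k m]: profile 1-4 — violates.
(e) [ɾ ð g]: profile 6-3-1 — obeys.
(f) [v dʒ q]: profile 3-2-1 — obeys.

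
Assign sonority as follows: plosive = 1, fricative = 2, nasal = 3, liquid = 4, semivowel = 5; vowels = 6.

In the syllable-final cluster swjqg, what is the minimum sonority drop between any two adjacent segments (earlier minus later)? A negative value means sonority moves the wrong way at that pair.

/s/: fricative = 2.
/w/: semivowel = 5.
/j/: semivowel = 5.
/q/: plosive = 1.
/g/: plosive = 1.
/s/→/w/: change -3.
/w/→/j/: change +0.
/j/→/q/: change +4.
/q/→/g/: change +0.
Minimum = -3.

-3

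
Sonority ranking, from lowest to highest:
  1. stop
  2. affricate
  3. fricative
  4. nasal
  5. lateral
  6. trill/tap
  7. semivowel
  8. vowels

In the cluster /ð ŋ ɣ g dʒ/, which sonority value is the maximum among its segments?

4

/ð/ is a fricative (sonority 3).
/ŋ/ is a nasal (sonority 4).
/ɣ/ is a fricative (sonority 3).
/g/ is a stop (sonority 1).
/dʒ/ is an affricate (sonority 2).
The maximum is 4.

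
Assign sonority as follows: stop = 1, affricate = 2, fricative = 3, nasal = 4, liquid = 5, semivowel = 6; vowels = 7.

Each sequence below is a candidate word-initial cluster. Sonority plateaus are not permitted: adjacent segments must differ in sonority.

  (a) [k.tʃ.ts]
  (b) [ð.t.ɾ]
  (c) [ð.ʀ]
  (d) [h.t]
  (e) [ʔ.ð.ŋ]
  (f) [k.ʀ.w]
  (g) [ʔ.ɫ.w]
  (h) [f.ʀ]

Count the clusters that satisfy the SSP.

(a) [k.tʃ.ts]: profile 1-2-2 — violates.
(b) [ð.t.ɾ]: profile 3-1-5 — violates.
(c) [ð.ʀ]: profile 3-5 — obeys.
(d) [h.t]: profile 3-1 — violates.
(e) [ʔ.ð.ŋ]: profile 1-3-4 — obeys.
(f) [k.ʀ.w]: profile 1-5-6 — obeys.
(g) [ʔ.ɫ.w]: profile 1-5-6 — obeys.
(h) [f.ʀ]: profile 3-5 — obeys.

5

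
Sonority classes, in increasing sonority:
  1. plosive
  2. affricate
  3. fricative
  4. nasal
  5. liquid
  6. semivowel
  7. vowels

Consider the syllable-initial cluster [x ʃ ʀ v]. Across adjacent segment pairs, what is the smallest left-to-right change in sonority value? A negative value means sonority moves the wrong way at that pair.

/x/ — fricative, sonority 3.
/ʃ/ — fricative, sonority 3.
/ʀ/ — liquid, sonority 5.
/v/ — fricative, sonority 3.
/x/→/ʃ/: change +0.
/ʃ/→/ʀ/: change +2.
/ʀ/→/v/: change -2.
Minimum = -2.

-2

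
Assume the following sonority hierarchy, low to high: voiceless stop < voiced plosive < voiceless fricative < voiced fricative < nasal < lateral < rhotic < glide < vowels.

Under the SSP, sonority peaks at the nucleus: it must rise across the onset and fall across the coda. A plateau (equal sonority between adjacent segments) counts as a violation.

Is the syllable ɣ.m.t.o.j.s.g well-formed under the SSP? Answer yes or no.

Onset: /ɣ/ is a voiced fricative (sonority 4), /m/ is a nasal (sonority 5), /t/ is a voiceless stop (sonority 1); then the nucleus /o/ (sonority 9).
Onset profile 4-5-1-9 — does not strictly rise throughout.
Coda: /j/ is a glide (sonority 8), /s/ is a voiceless fricative (sonority 3), /g/ is a voiced plosive (sonority 2).
Coda profile 9-8-3-2 — falls from the nucleus.

no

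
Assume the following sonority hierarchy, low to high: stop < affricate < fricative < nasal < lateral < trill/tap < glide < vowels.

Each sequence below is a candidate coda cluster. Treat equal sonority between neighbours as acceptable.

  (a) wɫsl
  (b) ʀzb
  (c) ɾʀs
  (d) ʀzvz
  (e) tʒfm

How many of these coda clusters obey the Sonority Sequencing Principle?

3

(a) 7-5-3-5 → violates
(b) 6-3-1 → obeys
(c) 6-6-3 → obeys
(d) 6-3-3-3 → obeys
(e) 1-3-3-4 → violates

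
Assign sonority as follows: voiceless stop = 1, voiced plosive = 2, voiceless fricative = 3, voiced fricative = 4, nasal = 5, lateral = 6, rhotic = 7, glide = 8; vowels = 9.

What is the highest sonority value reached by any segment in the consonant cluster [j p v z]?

/j/ is a glide (sonority 8).
/p/ is a voiceless stop (sonority 1).
/v/ is a voiced fricative (sonority 4).
/z/ is a voiced fricative (sonority 4).
The maximum is 8.

8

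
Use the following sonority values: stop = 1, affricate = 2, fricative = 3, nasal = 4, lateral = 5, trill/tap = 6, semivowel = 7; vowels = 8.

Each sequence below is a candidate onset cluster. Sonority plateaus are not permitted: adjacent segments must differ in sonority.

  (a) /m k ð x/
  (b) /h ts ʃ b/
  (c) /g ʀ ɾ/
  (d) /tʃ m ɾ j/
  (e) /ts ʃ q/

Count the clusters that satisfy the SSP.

(a) /m k ð x/: profile 4-1-3-3 — violates.
(b) /h ts ʃ b/: profile 3-2-3-1 — violates.
(c) /g ʀ ɾ/: profile 1-6-6 — violates.
(d) /tʃ m ɾ j/: profile 2-4-6-7 — obeys.
(e) /ts ʃ q/: profile 2-3-1 — violates.

1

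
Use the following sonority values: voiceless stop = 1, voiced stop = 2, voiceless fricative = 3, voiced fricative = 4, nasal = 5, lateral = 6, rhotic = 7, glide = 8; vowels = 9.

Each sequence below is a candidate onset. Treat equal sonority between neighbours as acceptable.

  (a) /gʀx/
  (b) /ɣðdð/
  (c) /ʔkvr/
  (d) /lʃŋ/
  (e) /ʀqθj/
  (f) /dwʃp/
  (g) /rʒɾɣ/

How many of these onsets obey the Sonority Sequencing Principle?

(a) 2-7-3 → violates
(b) 4-4-2-4 → violates
(c) 1-1-4-7 → obeys
(d) 6-3-5 → violates
(e) 7-1-3-8 → violates
(f) 2-8-3-1 → violates
(g) 7-4-7-4 → violates

1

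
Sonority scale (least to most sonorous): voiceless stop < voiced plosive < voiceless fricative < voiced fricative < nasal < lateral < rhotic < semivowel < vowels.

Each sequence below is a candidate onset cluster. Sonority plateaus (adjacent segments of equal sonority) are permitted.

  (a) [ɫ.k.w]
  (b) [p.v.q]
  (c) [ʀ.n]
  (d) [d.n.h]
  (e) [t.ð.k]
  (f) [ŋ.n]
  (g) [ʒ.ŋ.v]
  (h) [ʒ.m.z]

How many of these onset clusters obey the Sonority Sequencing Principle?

1

(a) [ɫ.k.w]: profile 6-1-8 — violates.
(b) [p.v.q]: profile 1-4-1 — violates.
(c) [ʀ.n]: profile 7-5 — violates.
(d) [d.n.h]: profile 2-5-3 — violates.
(e) [t.ð.k]: profile 1-4-1 — violates.
(f) [ŋ.n]: profile 5-5 — obeys.
(g) [ʒ.ŋ.v]: profile 4-5-4 — violates.
(h) [ʒ.m.z]: profile 4-5-4 — violates.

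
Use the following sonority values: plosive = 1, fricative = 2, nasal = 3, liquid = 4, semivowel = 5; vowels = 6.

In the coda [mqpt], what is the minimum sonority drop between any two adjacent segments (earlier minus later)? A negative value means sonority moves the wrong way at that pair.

/m/: nasal = 3.
/q/: plosive = 1.
/p/: plosive = 1.
/t/: plosive = 1.
/m/→/q/: change +2.
/q/→/p/: change +0.
/p/→/t/: change +0.
Minimum = 0.

0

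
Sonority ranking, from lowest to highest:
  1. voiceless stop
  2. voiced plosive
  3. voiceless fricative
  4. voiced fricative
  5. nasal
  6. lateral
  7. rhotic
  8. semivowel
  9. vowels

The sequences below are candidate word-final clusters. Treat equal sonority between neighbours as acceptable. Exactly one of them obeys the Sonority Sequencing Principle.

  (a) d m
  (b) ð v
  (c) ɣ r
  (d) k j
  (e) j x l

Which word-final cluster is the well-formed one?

b

(a) sonority 2-5: ill-formed.
(b) sonority 4-4: well-formed.
(c) sonority 4-7: ill-formed.
(d) sonority 1-8: ill-formed.
(e) sonority 8-3-6: ill-formed.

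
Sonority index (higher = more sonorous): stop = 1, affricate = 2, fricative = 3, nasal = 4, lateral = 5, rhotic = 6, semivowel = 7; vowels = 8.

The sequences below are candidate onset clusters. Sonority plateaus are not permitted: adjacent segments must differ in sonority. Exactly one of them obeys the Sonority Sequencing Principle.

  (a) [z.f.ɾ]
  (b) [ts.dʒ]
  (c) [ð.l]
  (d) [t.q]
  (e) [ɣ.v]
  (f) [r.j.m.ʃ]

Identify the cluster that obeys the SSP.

c

(a) [z.f.ɾ]: profile 3-3-6 — violates.
(b) [ts.dʒ]: profile 2-2 — violates.
(c) [ð.l]: profile 3-5 — obeys.
(d) [t.q]: profile 1-1 — violates.
(e) [ɣ.v]: profile 3-3 — violates.
(f) [r.j.m.ʃ]: profile 6-7-4-3 — violates.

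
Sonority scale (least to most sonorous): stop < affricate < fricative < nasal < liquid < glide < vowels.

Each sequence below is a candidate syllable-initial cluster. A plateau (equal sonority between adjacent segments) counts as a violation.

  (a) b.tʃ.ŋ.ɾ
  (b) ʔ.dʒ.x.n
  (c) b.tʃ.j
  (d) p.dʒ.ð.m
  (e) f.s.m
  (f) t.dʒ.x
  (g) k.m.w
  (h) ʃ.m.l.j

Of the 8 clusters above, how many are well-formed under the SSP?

(a) 1-2-4-5 → obeys
(b) 1-2-3-4 → obeys
(c) 1-2-6 → obeys
(d) 1-2-3-4 → obeys
(e) 3-3-4 → violates
(f) 1-2-3 → obeys
(g) 1-4-6 → obeys
(h) 3-4-5-6 → obeys

7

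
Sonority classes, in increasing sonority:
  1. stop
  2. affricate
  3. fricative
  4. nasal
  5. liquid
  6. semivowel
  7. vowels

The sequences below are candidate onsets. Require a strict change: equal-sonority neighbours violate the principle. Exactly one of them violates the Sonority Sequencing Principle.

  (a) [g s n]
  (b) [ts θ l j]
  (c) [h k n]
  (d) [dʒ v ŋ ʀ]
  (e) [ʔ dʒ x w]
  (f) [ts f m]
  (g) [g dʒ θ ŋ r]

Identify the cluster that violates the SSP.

c

(a) sonority 1-3-4: well-formed.
(b) sonority 2-3-5-6: well-formed.
(c) sonority 3-1-4: ill-formed.
(d) sonority 2-3-4-5: well-formed.
(e) sonority 1-2-3-6: well-formed.
(f) sonority 2-3-4: well-formed.
(g) sonority 1-2-3-4-5: well-formed.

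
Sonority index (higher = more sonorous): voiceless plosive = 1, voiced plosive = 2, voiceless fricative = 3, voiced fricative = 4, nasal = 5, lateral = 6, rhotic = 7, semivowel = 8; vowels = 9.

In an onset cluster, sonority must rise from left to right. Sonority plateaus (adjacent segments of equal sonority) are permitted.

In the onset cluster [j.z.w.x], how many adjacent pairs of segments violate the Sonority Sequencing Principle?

/j/ — semivowel, sonority 8.
/z/ — voiced fricative, sonority 4.
/w/ — semivowel, sonority 8.
/x/ — voiceless fricative, sonority 3.
/j/→/z/: 8→4 (does not rise) — violation.
/z/→/w/: 4→8 (rises) — ok.
/w/→/x/: 8→3 (does not rise) — violation.

2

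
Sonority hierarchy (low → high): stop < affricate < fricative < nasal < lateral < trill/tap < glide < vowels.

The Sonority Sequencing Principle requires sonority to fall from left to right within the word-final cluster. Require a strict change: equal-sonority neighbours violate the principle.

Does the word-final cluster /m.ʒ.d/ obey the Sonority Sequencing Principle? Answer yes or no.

/m/: nasal = 4.
/ʒ/: fricative = 3.
/d/: stop = 1.
The profile 4-3-1 strictly falls, so the word-final cluster satisfies the SSP.

yes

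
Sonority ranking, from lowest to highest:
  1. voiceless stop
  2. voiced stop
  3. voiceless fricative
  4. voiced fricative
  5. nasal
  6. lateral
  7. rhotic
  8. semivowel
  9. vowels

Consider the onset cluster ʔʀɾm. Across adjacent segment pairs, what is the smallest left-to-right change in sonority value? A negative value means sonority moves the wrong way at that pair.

/ʔ/: voiceless stop = 1.
/ʀ/: rhotic = 7.
/ɾ/: rhotic = 7.
/m/: nasal = 5.
/ʔ/→/ʀ/: change +6.
/ʀ/→/ɾ/: change +0.
/ɾ/→/m/: change -2.
Minimum = -2.

-2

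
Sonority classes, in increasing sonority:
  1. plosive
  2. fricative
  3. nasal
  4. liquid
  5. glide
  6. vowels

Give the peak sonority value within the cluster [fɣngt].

3

/f/: fricative = 2.
/ɣ/: fricative = 2.
/n/: nasal = 3.
/g/: plosive = 1.
/t/: plosive = 1.
The maximum is 3.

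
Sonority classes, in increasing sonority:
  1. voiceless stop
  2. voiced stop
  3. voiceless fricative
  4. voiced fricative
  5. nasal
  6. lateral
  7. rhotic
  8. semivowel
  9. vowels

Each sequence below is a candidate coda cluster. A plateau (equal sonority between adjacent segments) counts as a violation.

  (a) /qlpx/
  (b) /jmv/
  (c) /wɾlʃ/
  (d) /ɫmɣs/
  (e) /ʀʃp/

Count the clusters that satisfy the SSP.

4

(a) 1-6-1-3 → violates
(b) 8-5-4 → obeys
(c) 8-7-6-3 → obeys
(d) 6-5-4-3 → obeys
(e) 7-3-1 → obeys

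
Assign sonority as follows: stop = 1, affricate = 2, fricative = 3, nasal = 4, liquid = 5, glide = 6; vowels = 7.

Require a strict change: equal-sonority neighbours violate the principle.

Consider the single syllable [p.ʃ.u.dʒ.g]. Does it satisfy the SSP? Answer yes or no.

yes

Onset: /p/ is a stop (sonority 1), /ʃ/ is a fricative (sonority 3); then the nucleus /u/ (sonority 7).
Onset profile 1-3-7 — rises to the nucleus.
Coda: /dʒ/ is an affricate (sonority 2), /g/ is a stop (sonority 1).
Coda profile 7-2-1 — falls from the nucleus.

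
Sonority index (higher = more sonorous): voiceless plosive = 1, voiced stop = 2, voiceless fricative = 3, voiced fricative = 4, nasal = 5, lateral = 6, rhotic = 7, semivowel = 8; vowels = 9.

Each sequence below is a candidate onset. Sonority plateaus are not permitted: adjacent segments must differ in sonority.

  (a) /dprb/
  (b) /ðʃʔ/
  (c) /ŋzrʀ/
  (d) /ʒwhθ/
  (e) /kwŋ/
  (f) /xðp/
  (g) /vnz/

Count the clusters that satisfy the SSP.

(a) sonority 2-1-7-2: ill-formed.
(b) sonority 4-3-1: ill-formed.
(c) sonority 5-4-7-7: ill-formed.
(d) sonority 4-8-3-3: ill-formed.
(e) sonority 1-8-5: ill-formed.
(f) sonority 3-4-1: ill-formed.
(g) sonority 4-5-4: ill-formed.

0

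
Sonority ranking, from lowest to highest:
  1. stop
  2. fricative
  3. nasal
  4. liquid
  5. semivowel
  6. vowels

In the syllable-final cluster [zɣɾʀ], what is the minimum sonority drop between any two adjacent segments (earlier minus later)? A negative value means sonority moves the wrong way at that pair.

/z/ — fricative, sonority 2.
/ɣ/ — fricative, sonority 2.
/ɾ/ — liquid, sonority 4.
/ʀ/ — liquid, sonority 4.
/z/→/ɣ/: change +0.
/ɣ/→/ɾ/: change -2.
/ɾ/→/ʀ/: change +0.
Minimum = -2.

-2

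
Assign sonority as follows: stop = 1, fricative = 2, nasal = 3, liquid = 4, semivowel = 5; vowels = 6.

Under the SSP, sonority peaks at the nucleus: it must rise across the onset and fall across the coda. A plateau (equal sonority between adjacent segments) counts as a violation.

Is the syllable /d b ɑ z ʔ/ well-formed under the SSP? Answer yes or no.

no

Onset: /d/ is a stop (sonority 1), /b/ is a stop (sonority 1); then the nucleus /ɑ/ (sonority 6).
Onset profile 1-1-6 — does not strictly rise throughout.
Coda: /z/ is a fricative (sonority 2), /ʔ/ is a stop (sonority 1).
Coda profile 6-2-1 — falls from the nucleus.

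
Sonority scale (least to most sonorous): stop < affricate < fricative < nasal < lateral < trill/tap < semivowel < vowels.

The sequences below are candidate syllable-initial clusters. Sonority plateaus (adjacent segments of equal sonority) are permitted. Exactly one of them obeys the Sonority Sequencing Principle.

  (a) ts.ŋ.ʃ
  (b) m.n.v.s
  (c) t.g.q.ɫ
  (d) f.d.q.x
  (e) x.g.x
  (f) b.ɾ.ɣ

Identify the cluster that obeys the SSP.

(a) ts.ŋ.ʃ: profile 2-4-3 — violates.
(b) m.n.v.s: profile 4-4-3-3 — violates.
(c) t.g.q.ɫ: profile 1-1-1-5 — obeys.
(d) f.d.q.x: profile 3-1-1-3 — violates.
(e) x.g.x: profile 3-1-3 — violates.
(f) b.ɾ.ɣ: profile 1-6-3 — violates.

c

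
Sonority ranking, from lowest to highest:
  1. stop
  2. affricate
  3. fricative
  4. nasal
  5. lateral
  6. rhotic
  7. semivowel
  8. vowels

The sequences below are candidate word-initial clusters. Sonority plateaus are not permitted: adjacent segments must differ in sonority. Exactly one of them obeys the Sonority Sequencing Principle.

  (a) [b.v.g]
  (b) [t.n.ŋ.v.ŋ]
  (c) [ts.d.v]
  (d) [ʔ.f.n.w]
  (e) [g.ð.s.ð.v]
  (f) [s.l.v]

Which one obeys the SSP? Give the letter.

d

(a) sonority 1-3-1: ill-formed.
(b) sonority 1-4-4-3-4: ill-formed.
(c) sonority 2-1-3: ill-formed.
(d) sonority 1-3-4-7: well-formed.
(e) sonority 1-3-3-3-3: ill-formed.
(f) sonority 3-5-3: ill-formed.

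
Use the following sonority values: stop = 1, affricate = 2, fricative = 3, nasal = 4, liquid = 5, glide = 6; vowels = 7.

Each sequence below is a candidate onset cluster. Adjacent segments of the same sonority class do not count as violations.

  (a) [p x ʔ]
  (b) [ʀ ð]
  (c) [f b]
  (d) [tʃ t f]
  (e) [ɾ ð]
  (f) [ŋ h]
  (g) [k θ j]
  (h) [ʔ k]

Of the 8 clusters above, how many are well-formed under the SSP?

2

(a) sonority 1-3-1: ill-formed.
(b) sonority 5-3: ill-formed.
(c) sonority 3-1: ill-formed.
(d) sonority 2-1-3: ill-formed.
(e) sonority 5-3: ill-formed.
(f) sonority 4-3: ill-formed.
(g) sonority 1-3-6: well-formed.
(h) sonority 1-1: well-formed.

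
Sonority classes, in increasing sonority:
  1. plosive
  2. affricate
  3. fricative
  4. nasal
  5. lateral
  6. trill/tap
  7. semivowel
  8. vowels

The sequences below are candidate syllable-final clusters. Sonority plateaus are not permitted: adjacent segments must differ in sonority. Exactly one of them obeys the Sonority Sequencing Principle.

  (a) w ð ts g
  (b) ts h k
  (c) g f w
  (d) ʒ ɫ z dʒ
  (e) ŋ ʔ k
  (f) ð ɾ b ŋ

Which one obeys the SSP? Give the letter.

(a) w ð ts g: profile 7-3-2-1 — obeys.
(b) ts h k: profile 2-3-1 — violates.
(c) g f w: profile 1-3-7 — violates.
(d) ʒ ɫ z dʒ: profile 3-5-3-2 — violates.
(e) ŋ ʔ k: profile 4-1-1 — violates.
(f) ð ɾ b ŋ: profile 3-6-1-4 — violates.

a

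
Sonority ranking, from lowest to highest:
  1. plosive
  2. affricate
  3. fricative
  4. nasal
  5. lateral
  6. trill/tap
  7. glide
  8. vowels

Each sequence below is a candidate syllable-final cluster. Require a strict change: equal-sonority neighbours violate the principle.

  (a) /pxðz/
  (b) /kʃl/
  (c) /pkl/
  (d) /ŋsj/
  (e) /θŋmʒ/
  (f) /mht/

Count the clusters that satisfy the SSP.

1

(a) sonority 1-3-3-3: ill-formed.
(b) sonority 1-3-5: ill-formed.
(c) sonority 1-1-5: ill-formed.
(d) sonority 4-3-7: ill-formed.
(e) sonority 3-4-4-3: ill-formed.
(f) sonority 4-3-1: well-formed.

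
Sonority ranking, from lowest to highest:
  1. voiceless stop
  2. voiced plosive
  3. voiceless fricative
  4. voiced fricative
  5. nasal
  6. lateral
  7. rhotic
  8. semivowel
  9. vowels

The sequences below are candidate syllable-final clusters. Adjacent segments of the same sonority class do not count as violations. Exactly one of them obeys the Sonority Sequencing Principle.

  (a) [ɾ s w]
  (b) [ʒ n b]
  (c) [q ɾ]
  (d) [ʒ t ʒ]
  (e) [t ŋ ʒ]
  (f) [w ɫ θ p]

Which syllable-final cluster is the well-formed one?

f

(a) 7-3-8 → violates
(b) 4-5-2 → violates
(c) 1-7 → violates
(d) 4-1-4 → violates
(e) 1-5-4 → violates
(f) 8-6-3-1 → obeys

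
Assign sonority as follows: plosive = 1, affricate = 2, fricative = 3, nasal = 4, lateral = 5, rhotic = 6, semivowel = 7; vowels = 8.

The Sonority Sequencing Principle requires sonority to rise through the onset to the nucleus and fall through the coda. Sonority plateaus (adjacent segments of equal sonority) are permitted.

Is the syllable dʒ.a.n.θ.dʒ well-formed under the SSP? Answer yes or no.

Onset: /dʒ/ is an affricate (sonority 2); then the nucleus /a/ (sonority 8).
Onset profile 2-8 — rises to the nucleus.
Coda: /n/ is a nasal (sonority 4), /θ/ is a fricative (sonority 3), /dʒ/ is an affricate (sonority 2).
Coda profile 8-4-3-2 — falls from the nucleus.

yes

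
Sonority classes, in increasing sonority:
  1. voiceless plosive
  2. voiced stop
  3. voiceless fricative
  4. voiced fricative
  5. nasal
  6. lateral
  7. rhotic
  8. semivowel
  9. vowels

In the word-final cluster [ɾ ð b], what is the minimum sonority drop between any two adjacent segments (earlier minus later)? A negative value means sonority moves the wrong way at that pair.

/ɾ/: rhotic = 7.
/ð/: voiced fricative = 4.
/b/: voiced stop = 2.
/ɾ/→/ð/: change +3.
/ð/→/b/: change +2.
Minimum = 2.

2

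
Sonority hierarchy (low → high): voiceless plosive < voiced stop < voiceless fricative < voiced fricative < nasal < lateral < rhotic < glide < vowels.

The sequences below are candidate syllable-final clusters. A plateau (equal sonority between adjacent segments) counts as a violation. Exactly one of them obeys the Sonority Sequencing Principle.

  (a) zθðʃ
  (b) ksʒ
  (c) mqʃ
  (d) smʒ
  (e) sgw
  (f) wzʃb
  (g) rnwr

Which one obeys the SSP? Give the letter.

(a) zθðʃ: profile 4-3-4-3 — violates.
(b) ksʒ: profile 1-3-4 — violates.
(c) mqʃ: profile 5-1-3 — violates.
(d) smʒ: profile 3-5-4 — violates.
(e) sgw: profile 3-2-8 — violates.
(f) wzʃb: profile 8-4-3-2 — obeys.
(g) rnwr: profile 7-5-8-7 — violates.

f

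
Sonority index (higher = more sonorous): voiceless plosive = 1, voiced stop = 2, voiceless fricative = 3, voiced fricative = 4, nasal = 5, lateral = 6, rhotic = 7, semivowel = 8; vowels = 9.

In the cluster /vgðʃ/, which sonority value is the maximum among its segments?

4

/v/ is a voiced fricative (sonority 4).
/g/ is a voiced stop (sonority 2).
/ð/ is a voiced fricative (sonority 4).
/ʃ/ is a voiceless fricative (sonority 3).
The maximum is 4.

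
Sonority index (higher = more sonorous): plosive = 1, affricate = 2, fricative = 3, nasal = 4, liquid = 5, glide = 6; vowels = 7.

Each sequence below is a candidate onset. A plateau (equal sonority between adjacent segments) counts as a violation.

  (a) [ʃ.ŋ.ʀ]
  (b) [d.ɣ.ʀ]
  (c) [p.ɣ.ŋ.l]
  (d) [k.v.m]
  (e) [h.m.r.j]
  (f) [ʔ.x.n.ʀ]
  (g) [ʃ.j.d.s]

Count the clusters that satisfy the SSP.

6

(a) sonority 3-4-5: well-formed.
(b) sonority 1-3-5: well-formed.
(c) sonority 1-3-4-5: well-formed.
(d) sonority 1-3-4: well-formed.
(e) sonority 3-4-5-6: well-formed.
(f) sonority 1-3-4-5: well-formed.
(g) sonority 3-6-1-3: ill-formed.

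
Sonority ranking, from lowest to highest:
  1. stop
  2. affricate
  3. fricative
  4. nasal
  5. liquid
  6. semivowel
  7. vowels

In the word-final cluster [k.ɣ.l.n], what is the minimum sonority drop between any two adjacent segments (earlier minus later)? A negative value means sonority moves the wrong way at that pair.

/k/: stop = 1.
/ɣ/: fricative = 3.
/l/: liquid = 5.
/n/: nasal = 4.
/k/→/ɣ/: change -2.
/ɣ/→/l/: change -2.
/l/→/n/: change +1.
Minimum = -2.

-2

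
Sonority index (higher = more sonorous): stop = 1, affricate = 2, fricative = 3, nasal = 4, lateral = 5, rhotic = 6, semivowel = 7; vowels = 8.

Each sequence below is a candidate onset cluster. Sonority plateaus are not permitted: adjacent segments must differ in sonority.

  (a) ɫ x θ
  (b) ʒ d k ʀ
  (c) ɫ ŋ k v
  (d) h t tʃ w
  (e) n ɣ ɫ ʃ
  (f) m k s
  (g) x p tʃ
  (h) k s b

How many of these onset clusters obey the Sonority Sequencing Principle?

0

(a) sonority 5-3-3: ill-formed.
(b) sonority 3-1-1-6: ill-formed.
(c) sonority 5-4-1-3: ill-formed.
(d) sonority 3-1-2-7: ill-formed.
(e) sonority 4-3-5-3: ill-formed.
(f) sonority 4-1-3: ill-formed.
(g) sonority 3-1-2: ill-formed.
(h) sonority 1-3-1: ill-formed.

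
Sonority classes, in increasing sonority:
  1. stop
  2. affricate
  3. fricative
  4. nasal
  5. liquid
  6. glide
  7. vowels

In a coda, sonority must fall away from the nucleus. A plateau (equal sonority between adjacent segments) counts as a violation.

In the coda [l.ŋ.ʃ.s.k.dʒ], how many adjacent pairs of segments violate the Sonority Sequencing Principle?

/l/ is a liquid (sonority 5).
/ŋ/ is a nasal (sonority 4).
/ʃ/ is a fricative (sonority 3).
/s/ is a fricative (sonority 3).
/k/ is a stop (sonority 1).
/dʒ/ is an affricate (sonority 2).
/l/→/ŋ/: 5→4 (falls) — ok.
/ŋ/→/ʃ/: 4→3 (falls) — ok.
/ʃ/→/s/: 3→3 (plateau) — violation.
/s/→/k/: 3→1 (falls) — ok.
/k/→/dʒ/: 1→2 (does not fall) — violation.

2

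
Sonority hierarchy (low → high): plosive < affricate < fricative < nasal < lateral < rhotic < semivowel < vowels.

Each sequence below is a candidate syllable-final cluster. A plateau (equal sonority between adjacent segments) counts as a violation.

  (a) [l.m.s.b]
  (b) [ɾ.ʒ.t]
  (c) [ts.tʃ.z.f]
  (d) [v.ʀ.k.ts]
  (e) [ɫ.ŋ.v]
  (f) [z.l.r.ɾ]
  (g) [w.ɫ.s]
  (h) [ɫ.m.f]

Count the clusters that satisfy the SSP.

5

(a) sonority 5-4-3-1: well-formed.
(b) sonority 6-3-1: well-formed.
(c) sonority 2-2-3-3: ill-formed.
(d) sonority 3-6-1-2: ill-formed.
(e) sonority 5-4-3: well-formed.
(f) sonority 3-5-6-6: ill-formed.
(g) sonority 7-5-3: well-formed.
(h) sonority 5-4-3: well-formed.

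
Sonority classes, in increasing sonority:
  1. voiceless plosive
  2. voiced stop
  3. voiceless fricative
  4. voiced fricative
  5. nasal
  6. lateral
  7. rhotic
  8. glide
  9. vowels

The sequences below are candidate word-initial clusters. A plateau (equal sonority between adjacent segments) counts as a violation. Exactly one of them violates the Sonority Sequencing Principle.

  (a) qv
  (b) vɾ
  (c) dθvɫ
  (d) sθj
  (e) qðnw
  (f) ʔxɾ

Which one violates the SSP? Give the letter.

(a) sonority 1-4: well-formed.
(b) sonority 4-7: well-formed.
(c) sonority 2-3-4-6: well-formed.
(d) sonority 3-3-8: ill-formed.
(e) sonority 1-4-5-8: well-formed.
(f) sonority 1-3-7: well-formed.

d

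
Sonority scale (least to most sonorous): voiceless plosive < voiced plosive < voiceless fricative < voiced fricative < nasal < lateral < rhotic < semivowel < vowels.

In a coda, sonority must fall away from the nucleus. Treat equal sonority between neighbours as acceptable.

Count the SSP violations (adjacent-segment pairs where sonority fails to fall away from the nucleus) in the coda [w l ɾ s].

/w/: semivowel = 8.
/l/: lateral = 6.
/ɾ/: rhotic = 7.
/s/: voiceless fricative = 3.
/w/→/l/: 8→6 (falls) — ok.
/l/→/ɾ/: 6→7 (does not fall) — violation.
/ɾ/→/s/: 7→3 (falls) — ok.

1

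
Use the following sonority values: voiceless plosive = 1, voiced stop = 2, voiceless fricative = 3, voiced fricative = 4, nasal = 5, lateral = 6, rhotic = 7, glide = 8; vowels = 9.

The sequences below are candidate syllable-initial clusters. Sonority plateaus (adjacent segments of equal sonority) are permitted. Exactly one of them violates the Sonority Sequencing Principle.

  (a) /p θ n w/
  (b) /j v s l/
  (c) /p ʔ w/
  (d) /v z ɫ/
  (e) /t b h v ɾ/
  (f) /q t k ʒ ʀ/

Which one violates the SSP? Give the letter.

(a) sonority 1-3-5-8: well-formed.
(b) sonority 8-4-3-6: ill-formed.
(c) sonority 1-1-8: well-formed.
(d) sonority 4-4-6: well-formed.
(e) sonority 1-2-3-4-7: well-formed.
(f) sonority 1-1-1-4-7: well-formed.

b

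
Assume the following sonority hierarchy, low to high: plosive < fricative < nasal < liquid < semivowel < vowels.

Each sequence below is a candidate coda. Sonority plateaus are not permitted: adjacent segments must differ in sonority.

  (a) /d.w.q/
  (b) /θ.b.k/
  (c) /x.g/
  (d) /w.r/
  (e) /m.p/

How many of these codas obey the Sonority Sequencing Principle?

3

(a) 1-5-1 → violates
(b) 2-1-1 → violates
(c) 2-1 → obeys
(d) 5-4 → obeys
(e) 3-1 → obeys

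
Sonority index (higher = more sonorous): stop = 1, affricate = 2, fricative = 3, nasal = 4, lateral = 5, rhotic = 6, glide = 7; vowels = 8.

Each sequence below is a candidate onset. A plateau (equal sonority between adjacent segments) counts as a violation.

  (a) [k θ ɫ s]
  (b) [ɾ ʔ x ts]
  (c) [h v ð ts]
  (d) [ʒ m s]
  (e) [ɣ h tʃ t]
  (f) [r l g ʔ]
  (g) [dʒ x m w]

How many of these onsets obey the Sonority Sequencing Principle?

1

(a) 1-3-5-3 → violates
(b) 6-1-3-2 → violates
(c) 3-3-3-2 → violates
(d) 3-4-3 → violates
(e) 3-3-2-1 → violates
(f) 6-5-1-1 → violates
(g) 2-3-4-7 → obeys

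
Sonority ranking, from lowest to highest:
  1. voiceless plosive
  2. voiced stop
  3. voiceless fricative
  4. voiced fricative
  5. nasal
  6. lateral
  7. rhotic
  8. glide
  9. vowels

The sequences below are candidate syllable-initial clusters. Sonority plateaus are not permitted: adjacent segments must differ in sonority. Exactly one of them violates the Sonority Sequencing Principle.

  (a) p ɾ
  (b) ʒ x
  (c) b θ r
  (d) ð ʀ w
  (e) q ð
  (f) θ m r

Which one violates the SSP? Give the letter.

b

(a) p ɾ: profile 1-7 — obeys.
(b) ʒ x: profile 4-3 — violates.
(c) b θ r: profile 2-3-7 — obeys.
(d) ð ʀ w: profile 4-7-8 — obeys.
(e) q ð: profile 1-4 — obeys.
(f) θ m r: profile 3-5-7 — obeys.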